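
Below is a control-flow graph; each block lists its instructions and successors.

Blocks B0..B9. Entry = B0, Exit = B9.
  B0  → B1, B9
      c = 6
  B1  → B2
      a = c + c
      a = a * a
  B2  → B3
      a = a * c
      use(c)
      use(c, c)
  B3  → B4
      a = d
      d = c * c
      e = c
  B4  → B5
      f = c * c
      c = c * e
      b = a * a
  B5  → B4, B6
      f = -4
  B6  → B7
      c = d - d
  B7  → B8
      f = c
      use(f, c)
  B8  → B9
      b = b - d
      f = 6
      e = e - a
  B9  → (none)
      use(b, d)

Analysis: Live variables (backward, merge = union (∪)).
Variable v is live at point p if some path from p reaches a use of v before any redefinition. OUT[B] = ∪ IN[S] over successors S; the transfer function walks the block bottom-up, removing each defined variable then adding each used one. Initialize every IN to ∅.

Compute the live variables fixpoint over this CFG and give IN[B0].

Per-block solution:
  B0:   IN={b, d}   OUT={b, c, d}
  B1:   IN={c, d}   OUT={a, c, d}
  B2:   IN={a, c, d}   OUT={c, d}
  B3:   IN={c, d}   OUT={a, c, d, e}
  B4:   IN={a, c, d, e}   OUT={a, b, c, d, e}
  B5:   IN={a, b, c, d, e}   OUT={a, b, c, d, e}
  B6:   IN={a, b, d, e}   OUT={a, b, c, d, e}
  B7:   IN={a, b, c, d, e}   OUT={a, b, d, e}
  B8:   IN={a, b, d, e}   OUT={b, d}
  B9:   IN={b, d}   OUT={}

Merge at B0: OUT[B0] = IN[B1] ⊔ IN[B9] = {b, c, d}
Applying B0's transfer function to that OUT value gives IN[B0] (row B0 above).

Answer: {b, d}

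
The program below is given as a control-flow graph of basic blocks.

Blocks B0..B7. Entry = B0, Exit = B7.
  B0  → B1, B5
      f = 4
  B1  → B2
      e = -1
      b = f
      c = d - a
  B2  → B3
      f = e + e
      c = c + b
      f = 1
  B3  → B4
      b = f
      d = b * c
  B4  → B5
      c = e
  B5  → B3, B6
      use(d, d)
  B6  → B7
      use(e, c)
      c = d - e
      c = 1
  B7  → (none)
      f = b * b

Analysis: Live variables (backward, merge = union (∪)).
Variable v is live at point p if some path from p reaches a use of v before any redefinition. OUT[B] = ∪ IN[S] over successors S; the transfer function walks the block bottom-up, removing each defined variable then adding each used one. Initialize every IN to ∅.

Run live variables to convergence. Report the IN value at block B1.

Answer: {a, d, f}

Working:
Fixpoint table:
  B0:  IN={a, b, c, d, e}  OUT={a, b, c, d, e, f}
  B1:  IN={a, d, f}  OUT={b, c, e}
  B2:  IN={b, c, e}  OUT={c, e, f}
  B3:  IN={c, e, f}  OUT={b, d, e, f}
  B4:  IN={b, d, e, f}  OUT={b, c, d, e, f}
  B5:  IN={b, c, d, e, f}  OUT={b, c, d, e, f}
  B6:  IN={b, c, d, e}  OUT={b}
  B7:  IN={b}  OUT={}

Merge at B1: OUT[B1] = IN[B2] = {b, c, e}
Applying B1's transfer function to that OUT value gives IN[B1] (row B1 above).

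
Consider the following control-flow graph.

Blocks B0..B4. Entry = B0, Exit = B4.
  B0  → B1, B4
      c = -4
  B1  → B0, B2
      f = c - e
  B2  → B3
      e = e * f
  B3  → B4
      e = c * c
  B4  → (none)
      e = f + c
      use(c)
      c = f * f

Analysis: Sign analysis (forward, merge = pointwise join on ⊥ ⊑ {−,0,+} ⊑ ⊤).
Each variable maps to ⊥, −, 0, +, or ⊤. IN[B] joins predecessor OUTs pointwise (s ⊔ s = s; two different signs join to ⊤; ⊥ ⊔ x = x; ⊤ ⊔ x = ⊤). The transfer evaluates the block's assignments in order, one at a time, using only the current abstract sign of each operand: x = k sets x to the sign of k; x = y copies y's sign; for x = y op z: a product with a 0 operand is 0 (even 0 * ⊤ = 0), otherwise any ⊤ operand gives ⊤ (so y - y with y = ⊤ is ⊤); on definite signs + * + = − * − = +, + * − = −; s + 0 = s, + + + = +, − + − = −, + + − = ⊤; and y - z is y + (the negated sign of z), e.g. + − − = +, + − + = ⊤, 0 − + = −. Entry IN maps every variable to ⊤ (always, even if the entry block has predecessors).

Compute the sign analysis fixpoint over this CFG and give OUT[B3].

Converged values:
  B0: | IN=(all ⊤) | OUT={c:-; rest ⊤}
  B1: | IN={c:-; rest ⊤} | OUT={c:-; rest ⊤}
  B2: | IN={c:-; rest ⊤} | OUT={c:-; rest ⊤}
  B3: | IN={c:-; rest ⊤} | OUT={c:-, e:+; rest ⊤}
  B4: | IN={c:-; rest ⊤} | OUT=(all ⊤)

Merge at B3: IN[B3] = OUT[B2] = {a: ⊤, b: ⊤, c: -, d: ⊤, e: ⊤, f: ⊤}
Applying B3's transfer function to that IN value gives OUT[B3] (row B3 above).

Answer: {a: ⊤, b: ⊤, c: -, d: ⊤, e: +, f: ⊤}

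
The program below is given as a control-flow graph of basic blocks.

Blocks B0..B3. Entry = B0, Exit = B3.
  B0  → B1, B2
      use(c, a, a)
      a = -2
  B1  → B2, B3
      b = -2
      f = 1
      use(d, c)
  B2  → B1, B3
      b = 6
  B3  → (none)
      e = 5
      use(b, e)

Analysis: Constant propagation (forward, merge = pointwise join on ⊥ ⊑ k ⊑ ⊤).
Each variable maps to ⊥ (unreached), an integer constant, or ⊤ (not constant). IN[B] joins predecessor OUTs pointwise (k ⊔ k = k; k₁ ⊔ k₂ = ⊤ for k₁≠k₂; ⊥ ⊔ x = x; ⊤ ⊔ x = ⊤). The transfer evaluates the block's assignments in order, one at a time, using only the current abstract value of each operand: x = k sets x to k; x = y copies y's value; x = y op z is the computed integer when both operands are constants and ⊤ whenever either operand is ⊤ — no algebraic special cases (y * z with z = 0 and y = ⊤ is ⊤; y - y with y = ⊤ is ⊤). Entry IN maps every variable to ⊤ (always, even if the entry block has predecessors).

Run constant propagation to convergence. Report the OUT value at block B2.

Fixpoint table:
  B0:  IN=(all ⊤)  OUT={a:-2; rest ⊤}
  B1:  IN={a:-2; rest ⊤}  OUT={a:-2, b:-2, f:1; rest ⊤}
  B2:  IN={a:-2; rest ⊤}  OUT={a:-2, b:6; rest ⊤}
  B3:  IN={a:-2; rest ⊤}  OUT={a:-2, e:5; rest ⊤}

Merge at B2: IN[B2] = OUT[B0] ⊔ OUT[B1] = {a: -2, b: ⊤, c: ⊤, d: ⊤, e: ⊤, f: ⊤}
Applying B2's transfer function to that IN value gives OUT[B2] (row B2 above).

Answer: {a: -2, b: 6, c: ⊤, d: ⊤, e: ⊤, f: ⊤}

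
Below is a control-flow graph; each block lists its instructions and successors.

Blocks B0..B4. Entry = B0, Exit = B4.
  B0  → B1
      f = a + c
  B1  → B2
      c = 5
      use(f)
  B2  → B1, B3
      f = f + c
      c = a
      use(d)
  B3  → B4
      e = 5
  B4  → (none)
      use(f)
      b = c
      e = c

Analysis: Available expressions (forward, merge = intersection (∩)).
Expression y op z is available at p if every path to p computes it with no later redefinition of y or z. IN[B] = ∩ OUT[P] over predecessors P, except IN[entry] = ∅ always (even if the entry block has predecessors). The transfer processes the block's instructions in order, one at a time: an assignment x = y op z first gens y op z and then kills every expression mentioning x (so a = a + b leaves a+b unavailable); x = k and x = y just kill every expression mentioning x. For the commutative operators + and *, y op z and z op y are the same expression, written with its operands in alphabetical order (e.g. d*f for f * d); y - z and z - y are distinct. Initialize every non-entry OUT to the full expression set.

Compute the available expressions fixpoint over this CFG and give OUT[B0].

Converged values:
  B0:   IN={}   OUT={a+c}
  B1:   IN={}   OUT={}
  B2:   IN={}   OUT={}
  B3:   IN={}   OUT={}
  B4:   IN={}   OUT={}

B0 is the boundary node: IN[B0] = {}
Applying B0's transfer function to that IN value gives OUT[B0] (row B0 above).

Answer: {a+c}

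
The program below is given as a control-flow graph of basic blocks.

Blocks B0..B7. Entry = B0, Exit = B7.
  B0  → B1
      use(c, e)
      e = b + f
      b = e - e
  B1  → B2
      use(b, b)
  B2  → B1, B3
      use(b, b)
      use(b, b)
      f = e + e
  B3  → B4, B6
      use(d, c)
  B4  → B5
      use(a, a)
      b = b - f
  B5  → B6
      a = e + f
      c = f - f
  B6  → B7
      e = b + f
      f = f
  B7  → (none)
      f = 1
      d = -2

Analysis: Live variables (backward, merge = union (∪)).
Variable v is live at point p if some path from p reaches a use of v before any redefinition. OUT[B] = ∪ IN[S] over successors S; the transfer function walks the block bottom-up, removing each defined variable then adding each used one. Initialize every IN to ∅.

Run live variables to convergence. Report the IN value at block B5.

Converged values:
  B0: | IN={a, b, c, d, e, f} | OUT={a, b, c, d, e}
  B1: | IN={a, b, c, d, e} | OUT={a, b, c, d, e}
  B2: | IN={a, b, c, d, e} | OUT={a, b, c, d, e, f}
  B3: | IN={a, b, c, d, e, f} | OUT={a, b, e, f}
  B4: | IN={a, b, e, f} | OUT={b, e, f}
  B5: | IN={b, e, f} | OUT={b, f}
  B6: | IN={b, f} | OUT={}
  B7: | IN={} | OUT={}

Merge at B5: OUT[B5] = IN[B6] = {b, f}
Applying B5's transfer function to that OUT value gives IN[B5] (row B5 above).

Answer: {b, e, f}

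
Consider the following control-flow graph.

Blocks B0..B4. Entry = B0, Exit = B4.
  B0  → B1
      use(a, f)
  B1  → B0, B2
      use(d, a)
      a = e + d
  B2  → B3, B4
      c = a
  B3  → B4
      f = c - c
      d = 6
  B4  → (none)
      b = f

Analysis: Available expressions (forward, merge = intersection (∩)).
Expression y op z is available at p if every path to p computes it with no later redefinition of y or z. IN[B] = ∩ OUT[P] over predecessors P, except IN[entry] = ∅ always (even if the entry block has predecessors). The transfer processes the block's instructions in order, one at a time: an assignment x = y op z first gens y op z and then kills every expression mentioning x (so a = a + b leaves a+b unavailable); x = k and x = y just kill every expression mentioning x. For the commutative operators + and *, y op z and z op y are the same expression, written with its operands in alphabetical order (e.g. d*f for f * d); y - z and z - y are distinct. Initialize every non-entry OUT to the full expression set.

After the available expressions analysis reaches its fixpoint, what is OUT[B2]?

Answer: {d+e}

Trace:
Converged values:
  B0:  IN={}  OUT={}
  B1:  IN={}  OUT={d+e}
  B2:  IN={d+e}  OUT={d+e}
  B3:  IN={d+e}  OUT={c-c}
  B4:  IN={}  OUT={}

Merge at B2: IN[B2] = OUT[B1] = {d+e}
Applying B2's transfer function to that IN value gives OUT[B2] (row B2 above).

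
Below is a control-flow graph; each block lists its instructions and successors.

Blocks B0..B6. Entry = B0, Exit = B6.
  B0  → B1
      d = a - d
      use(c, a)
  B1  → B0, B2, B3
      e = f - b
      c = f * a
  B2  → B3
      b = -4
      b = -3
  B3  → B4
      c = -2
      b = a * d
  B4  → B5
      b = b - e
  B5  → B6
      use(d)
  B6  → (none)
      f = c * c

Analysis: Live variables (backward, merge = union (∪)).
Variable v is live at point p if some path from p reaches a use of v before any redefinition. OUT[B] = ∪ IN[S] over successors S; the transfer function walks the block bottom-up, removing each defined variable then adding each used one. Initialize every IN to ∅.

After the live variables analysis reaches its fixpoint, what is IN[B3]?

Converged values:
  B0:   IN={a, b, c, d, f}   OUT={a, b, d, f}
  B1:   IN={a, b, d, f}   OUT={a, b, c, d, e, f}
  B2:   IN={a, d, e}   OUT={a, d, e}
  B3:   IN={a, d, e}   OUT={b, c, d, e}
  B4:   IN={b, c, d, e}   OUT={c, d}
  B5:   IN={c, d}   OUT={c}
  B6:   IN={c}   OUT={}

Merge at B3: OUT[B3] = IN[B4] = {b, c, d, e}
Applying B3's transfer function to that OUT value gives IN[B3] (row B3 above).

Answer: {a, d, e}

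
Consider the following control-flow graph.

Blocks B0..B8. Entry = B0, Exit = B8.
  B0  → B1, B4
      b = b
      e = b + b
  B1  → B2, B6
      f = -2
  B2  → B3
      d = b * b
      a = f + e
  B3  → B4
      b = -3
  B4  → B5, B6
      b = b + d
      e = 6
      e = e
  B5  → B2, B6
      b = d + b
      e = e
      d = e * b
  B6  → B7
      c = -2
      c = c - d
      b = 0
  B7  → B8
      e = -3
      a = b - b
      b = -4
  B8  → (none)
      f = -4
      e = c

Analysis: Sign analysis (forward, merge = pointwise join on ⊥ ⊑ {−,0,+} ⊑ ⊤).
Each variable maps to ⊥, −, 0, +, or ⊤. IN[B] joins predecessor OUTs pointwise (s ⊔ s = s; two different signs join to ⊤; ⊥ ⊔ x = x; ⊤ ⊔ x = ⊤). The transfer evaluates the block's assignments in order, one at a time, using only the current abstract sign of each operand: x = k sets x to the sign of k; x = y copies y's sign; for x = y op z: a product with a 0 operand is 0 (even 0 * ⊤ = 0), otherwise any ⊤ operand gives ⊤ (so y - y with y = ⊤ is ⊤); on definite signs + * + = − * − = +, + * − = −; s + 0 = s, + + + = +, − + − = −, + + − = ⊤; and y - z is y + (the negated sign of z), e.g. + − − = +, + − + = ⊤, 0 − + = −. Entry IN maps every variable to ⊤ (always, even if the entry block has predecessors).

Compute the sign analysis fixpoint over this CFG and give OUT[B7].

Answer: {a: 0, b: -, c: ⊤, d: ⊤, e: -, f: ⊤}

Derivation:
Fixpoint table:
  B0:   IN=(all ⊤)   OUT=(all ⊤)
  B1:   IN=(all ⊤)   OUT={f:-; rest ⊤}
  B2:   IN=(all ⊤)   OUT=(all ⊤)
  B3:   IN=(all ⊤)   OUT={b:-; rest ⊤}
  B4:   IN=(all ⊤)   OUT={e:+; rest ⊤}
  B5:   IN={e:+; rest ⊤}   OUT={e:+; rest ⊤}
  B6:   IN=(all ⊤)   OUT={b:0; rest ⊤}
  B7:   IN={b:0; rest ⊤}   OUT={a:0, b:-, e:-; rest ⊤}
  B8:   IN={a:0, b:-, e:-; rest ⊤}   OUT={a:0, b:-, f:-; rest ⊤}

Merge at B7: IN[B7] = OUT[B6] = {a: ⊤, b: 0, c: ⊤, d: ⊤, e: ⊤, f: ⊤}
Applying B7's transfer function to that IN value gives OUT[B7] (row B7 above).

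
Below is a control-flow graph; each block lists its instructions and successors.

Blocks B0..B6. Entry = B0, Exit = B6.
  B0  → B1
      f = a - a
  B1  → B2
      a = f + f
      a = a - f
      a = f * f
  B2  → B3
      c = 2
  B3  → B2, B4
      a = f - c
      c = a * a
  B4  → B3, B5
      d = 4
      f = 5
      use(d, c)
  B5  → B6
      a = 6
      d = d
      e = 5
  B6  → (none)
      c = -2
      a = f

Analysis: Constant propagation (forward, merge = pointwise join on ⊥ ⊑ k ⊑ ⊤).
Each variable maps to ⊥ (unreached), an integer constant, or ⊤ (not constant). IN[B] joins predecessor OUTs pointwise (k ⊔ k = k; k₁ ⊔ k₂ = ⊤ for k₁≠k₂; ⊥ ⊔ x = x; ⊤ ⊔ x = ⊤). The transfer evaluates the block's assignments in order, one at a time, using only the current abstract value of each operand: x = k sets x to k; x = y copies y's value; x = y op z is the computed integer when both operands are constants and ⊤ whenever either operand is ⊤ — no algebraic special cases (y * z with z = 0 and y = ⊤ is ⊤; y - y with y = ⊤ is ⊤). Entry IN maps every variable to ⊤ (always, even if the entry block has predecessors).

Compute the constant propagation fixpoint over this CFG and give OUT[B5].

Answer: {a: 6, b: ⊤, c: ⊤, d: 4, e: 5, f: 5}

Derivation:
Per-block solution:
  B0:  IN=(all ⊤)  OUT=(all ⊤)
  B1:  IN=(all ⊤)  OUT=(all ⊤)
  B2:  IN=(all ⊤)  OUT={c:2; rest ⊤}
  B3:  IN=(all ⊤)  OUT=(all ⊤)
  B4:  IN=(all ⊤)  OUT={d:4, f:5; rest ⊤}
  B5:  IN={d:4, f:5; rest ⊤}  OUT={a:6, d:4, e:5, f:5; rest ⊤}
  B6:  IN={a:6, d:4, e:5, f:5; rest ⊤}  OUT={a:5, c:-2, d:4, e:5, f:5; rest ⊤}

Merge at B5: IN[B5] = OUT[B4] = {a: ⊤, b: ⊤, c: ⊤, d: 4, e: ⊤, f: 5}
Applying B5's transfer function to that IN value gives OUT[B5] (row B5 above).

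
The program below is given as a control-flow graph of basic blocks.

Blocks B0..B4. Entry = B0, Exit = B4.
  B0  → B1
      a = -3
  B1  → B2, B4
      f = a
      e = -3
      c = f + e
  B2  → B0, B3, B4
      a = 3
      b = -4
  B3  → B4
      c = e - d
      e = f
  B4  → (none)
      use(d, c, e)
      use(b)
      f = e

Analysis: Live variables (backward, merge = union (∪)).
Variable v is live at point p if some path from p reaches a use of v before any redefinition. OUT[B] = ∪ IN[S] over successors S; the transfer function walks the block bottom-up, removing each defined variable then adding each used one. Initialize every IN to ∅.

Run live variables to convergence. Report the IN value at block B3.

Answer: {b, d, e, f}

Trace:
Per-block solution:
  B0:  IN={b, d}  OUT={a, b, d}
  B1:  IN={a, b, d}  OUT={b, c, d, e, f}
  B2:  IN={c, d, e, f}  OUT={b, c, d, e, f}
  B3:  IN={b, d, e, f}  OUT={b, c, d, e}
  B4:  IN={b, c, d, e}  OUT={}

Merge at B3: OUT[B3] = IN[B4] = {b, c, d, e}
Applying B3's transfer function to that OUT value gives IN[B3] (row B3 above).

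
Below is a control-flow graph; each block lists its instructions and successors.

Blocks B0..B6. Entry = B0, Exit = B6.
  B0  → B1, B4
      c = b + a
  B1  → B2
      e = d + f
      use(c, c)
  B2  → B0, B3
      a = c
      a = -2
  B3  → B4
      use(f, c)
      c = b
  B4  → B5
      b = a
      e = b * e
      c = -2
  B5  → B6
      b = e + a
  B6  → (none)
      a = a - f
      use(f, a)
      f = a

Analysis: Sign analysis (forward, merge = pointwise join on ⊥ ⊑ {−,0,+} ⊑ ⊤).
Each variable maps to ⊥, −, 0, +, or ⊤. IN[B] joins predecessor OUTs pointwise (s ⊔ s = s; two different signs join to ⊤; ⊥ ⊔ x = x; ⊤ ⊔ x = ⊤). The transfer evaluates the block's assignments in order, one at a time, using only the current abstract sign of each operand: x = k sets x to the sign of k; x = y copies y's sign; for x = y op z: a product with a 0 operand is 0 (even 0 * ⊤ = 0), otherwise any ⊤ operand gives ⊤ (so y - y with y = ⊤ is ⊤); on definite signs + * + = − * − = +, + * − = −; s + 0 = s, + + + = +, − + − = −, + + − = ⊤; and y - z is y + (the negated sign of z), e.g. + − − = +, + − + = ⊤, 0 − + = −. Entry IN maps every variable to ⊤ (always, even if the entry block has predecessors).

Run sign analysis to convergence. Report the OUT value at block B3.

Answer: {a: -, b: ⊤, c: ⊤, d: ⊤, e: ⊤, f: ⊤}

Trace:
Fixpoint table:
  B0:  IN=(all ⊤)  OUT=(all ⊤)
  B1:  IN=(all ⊤)  OUT=(all ⊤)
  B2:  IN=(all ⊤)  OUT={a:-; rest ⊤}
  B3:  IN={a:-; rest ⊤}  OUT={a:-; rest ⊤}
  B4:  IN=(all ⊤)  OUT={c:-; rest ⊤}
  B5:  IN={c:-; rest ⊤}  OUT={c:-; rest ⊤}
  B6:  IN={c:-; rest ⊤}  OUT={c:-; rest ⊤}

Merge at B3: IN[B3] = OUT[B2] = {a: -, b: ⊤, c: ⊤, d: ⊤, e: ⊤, f: ⊤}
Applying B3's transfer function to that IN value gives OUT[B3] (row B3 above).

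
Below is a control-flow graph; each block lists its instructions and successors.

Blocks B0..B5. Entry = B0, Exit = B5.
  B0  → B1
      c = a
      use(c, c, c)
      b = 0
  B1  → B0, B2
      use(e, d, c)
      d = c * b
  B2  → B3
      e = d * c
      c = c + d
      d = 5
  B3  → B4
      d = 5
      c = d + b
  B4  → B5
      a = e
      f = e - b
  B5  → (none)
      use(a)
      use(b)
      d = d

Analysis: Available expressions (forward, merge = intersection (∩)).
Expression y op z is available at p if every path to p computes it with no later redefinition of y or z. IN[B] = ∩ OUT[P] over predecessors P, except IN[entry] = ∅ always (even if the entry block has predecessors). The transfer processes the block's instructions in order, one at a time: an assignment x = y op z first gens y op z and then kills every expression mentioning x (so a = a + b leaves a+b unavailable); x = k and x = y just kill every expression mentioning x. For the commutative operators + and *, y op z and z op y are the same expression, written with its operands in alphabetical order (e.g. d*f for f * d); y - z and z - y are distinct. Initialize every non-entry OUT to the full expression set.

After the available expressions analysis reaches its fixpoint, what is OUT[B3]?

Answer: {b+d}

Trace:
Converged values:
  B0:  IN={}  OUT={}
  B1:  IN={}  OUT={b*c}
  B2:  IN={b*c}  OUT={}
  B3:  IN={}  OUT={b+d}
  B4:  IN={b+d}  OUT={b+d, e-b}
  B5:  IN={b+d, e-b}  OUT={e-b}

Merge at B3: IN[B3] = OUT[B2] = {}
Applying B3's transfer function to that IN value gives OUT[B3] (row B3 above).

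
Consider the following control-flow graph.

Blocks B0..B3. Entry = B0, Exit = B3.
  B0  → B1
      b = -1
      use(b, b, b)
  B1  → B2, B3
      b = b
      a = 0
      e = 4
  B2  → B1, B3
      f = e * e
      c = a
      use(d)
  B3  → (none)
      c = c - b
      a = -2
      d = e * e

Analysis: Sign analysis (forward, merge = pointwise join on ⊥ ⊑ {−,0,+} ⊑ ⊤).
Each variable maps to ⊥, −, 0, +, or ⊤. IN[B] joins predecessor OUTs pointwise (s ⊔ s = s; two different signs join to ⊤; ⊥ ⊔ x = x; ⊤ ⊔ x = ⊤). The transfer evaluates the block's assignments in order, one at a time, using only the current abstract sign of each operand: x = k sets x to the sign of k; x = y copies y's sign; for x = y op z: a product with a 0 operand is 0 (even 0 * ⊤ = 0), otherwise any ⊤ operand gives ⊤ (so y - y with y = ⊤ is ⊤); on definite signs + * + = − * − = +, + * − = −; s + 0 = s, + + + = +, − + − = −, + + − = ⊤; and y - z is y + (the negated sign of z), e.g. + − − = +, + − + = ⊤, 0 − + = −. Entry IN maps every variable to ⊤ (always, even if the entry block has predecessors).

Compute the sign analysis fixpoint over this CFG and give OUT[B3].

Converged values:
  B0:  IN=(all ⊤)  OUT={b:-; rest ⊤}
  B1:  IN={b:-; rest ⊤}  OUT={a:0, b:-, e:+; rest ⊤}
  B2:  IN={a:0, b:-, e:+; rest ⊤}  OUT={a:0, b:-, c:0, e:+, f:+; rest ⊤}
  B3:  IN={a:0, b:-, e:+; rest ⊤}  OUT={a:-, b:-, d:+, e:+; rest ⊤}

Merge at B3: IN[B3] = OUT[B1] ⊔ OUT[B2] = {a: 0, b: -, c: ⊤, d: ⊤, e: +, f: ⊤}
Applying B3's transfer function to that IN value gives OUT[B3] (row B3 above).

Answer: {a: -, b: -, c: ⊤, d: +, e: +, f: ⊤}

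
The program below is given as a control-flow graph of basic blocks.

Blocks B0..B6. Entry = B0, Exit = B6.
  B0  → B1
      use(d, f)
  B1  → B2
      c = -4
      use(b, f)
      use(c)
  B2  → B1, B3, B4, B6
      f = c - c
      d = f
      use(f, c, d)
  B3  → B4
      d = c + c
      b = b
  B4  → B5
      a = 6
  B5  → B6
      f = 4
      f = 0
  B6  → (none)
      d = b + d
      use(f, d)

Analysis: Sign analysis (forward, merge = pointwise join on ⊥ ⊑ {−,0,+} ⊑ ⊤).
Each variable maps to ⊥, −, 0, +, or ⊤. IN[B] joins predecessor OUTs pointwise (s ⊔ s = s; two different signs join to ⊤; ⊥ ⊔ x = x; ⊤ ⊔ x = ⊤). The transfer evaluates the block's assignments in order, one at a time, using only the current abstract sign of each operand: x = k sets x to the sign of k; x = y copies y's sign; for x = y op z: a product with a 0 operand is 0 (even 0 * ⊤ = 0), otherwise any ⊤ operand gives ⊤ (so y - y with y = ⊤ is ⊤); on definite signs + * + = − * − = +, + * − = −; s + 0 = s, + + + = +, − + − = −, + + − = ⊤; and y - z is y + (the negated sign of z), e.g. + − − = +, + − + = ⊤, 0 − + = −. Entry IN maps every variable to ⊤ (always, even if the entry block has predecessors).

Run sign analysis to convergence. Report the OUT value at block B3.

Answer: {a: ⊤, b: ⊤, c: -, d: -, e: ⊤, f: ⊤}

Derivation:
Converged values:
  B0: | IN=(all ⊤) | OUT=(all ⊤)
  B1: | IN=(all ⊤) | OUT={c:-; rest ⊤}
  B2: | IN={c:-; rest ⊤} | OUT={c:-; rest ⊤}
  B3: | IN={c:-; rest ⊤} | OUT={c:-, d:-; rest ⊤}
  B4: | IN={c:-; rest ⊤} | OUT={a:+, c:-; rest ⊤}
  B5: | IN={a:+, c:-; rest ⊤} | OUT={a:+, c:-, f:0; rest ⊤}
  B6: | IN={c:-; rest ⊤} | OUT={c:-; rest ⊤}

Merge at B3: IN[B3] = OUT[B2] = {a: ⊤, b: ⊤, c: -, d: ⊤, e: ⊤, f: ⊤}
Applying B3's transfer function to that IN value gives OUT[B3] (row B3 above).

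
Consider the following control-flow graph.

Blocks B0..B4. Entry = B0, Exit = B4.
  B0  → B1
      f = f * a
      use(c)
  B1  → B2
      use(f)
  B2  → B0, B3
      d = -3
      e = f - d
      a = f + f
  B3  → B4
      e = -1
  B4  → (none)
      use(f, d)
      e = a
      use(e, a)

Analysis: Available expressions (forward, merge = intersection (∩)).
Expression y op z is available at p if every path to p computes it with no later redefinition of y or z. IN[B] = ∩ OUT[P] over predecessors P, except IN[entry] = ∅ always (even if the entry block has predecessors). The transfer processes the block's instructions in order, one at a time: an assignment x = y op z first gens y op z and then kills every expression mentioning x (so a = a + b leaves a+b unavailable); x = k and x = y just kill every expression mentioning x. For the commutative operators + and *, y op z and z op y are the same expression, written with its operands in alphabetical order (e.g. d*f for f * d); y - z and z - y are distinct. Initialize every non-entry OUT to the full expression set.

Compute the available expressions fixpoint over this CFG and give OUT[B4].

Answer: {f+f, f-d}

Working:
Per-block solution:
  B0:  IN={}  OUT={}
  B1:  IN={}  OUT={}
  B2:  IN={}  OUT={f+f, f-d}
  B3:  IN={f+f, f-d}  OUT={f+f, f-d}
  B4:  IN={f+f, f-d}  OUT={f+f, f-d}

Merge at B4: IN[B4] = OUT[B3] = {f+f, f-d}
Applying B4's transfer function to that IN value gives OUT[B4] (row B4 above).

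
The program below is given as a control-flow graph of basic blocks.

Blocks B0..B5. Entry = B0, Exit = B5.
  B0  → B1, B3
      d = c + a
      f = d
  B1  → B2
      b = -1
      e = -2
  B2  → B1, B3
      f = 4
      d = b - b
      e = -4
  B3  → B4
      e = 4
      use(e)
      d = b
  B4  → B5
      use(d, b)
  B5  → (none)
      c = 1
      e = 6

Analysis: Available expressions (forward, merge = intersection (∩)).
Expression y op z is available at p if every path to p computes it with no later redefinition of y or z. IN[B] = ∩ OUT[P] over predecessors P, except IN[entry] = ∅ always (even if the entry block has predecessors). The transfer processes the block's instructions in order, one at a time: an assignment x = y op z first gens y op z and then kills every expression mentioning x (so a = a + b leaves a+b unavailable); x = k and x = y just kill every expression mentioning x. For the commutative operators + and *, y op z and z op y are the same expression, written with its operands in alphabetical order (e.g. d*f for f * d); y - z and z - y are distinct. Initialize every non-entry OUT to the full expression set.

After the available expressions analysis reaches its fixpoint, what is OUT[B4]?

Fixpoint table:
  B0:  IN={}  OUT={a+c}
  B1:  IN={a+c}  OUT={a+c}
  B2:  IN={a+c}  OUT={a+c, b-b}
  B3:  IN={a+c}  OUT={a+c}
  B4:  IN={a+c}  OUT={a+c}
  B5:  IN={a+c}  OUT={}

Merge at B4: IN[B4] = OUT[B3] = {a+c}
Applying B4's transfer function to that IN value gives OUT[B4] (row B4 above).

Answer: {a+c}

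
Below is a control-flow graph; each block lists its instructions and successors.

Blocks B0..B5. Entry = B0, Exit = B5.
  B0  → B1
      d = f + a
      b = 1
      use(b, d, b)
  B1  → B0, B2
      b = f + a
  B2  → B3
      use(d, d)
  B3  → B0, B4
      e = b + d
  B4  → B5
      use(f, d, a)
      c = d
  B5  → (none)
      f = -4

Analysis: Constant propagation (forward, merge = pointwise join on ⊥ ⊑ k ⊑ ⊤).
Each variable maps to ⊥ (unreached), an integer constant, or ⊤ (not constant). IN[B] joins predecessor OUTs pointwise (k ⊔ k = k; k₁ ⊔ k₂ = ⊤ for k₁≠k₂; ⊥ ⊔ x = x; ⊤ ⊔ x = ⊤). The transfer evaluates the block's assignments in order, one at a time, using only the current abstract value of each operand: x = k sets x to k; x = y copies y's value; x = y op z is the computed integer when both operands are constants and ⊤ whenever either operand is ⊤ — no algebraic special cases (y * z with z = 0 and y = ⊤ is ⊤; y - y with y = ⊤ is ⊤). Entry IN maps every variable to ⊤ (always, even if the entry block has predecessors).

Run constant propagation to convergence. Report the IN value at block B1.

Answer: {a: ⊤, b: 1, c: ⊤, d: ⊤, e: ⊤, f: ⊤}

Working:
Per-block solution:
  B0: | IN=(all ⊤) | OUT={b:1; rest ⊤}
  B1: | IN={b:1; rest ⊤} | OUT=(all ⊤)
  B2: | IN=(all ⊤) | OUT=(all ⊤)
  B3: | IN=(all ⊤) | OUT=(all ⊤)
  B4: | IN=(all ⊤) | OUT=(all ⊤)
  B5: | IN=(all ⊤) | OUT={f:-4; rest ⊤}

Merge at B1: IN[B1] = OUT[B0] = {a: ⊤, b: 1, c: ⊤, d: ⊤, e: ⊤, f: ⊤}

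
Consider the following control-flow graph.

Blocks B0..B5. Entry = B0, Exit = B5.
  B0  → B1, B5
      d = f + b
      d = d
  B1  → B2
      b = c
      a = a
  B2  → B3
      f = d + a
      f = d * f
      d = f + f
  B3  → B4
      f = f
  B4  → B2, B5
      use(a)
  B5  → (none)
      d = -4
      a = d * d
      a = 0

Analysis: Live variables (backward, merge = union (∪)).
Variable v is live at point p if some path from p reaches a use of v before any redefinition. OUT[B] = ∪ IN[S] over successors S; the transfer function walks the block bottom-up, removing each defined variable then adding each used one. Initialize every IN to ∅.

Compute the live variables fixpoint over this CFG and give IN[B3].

Fixpoint table:
  B0:  IN={a, b, c, f}  OUT={a, c, d}
  B1:  IN={a, c, d}  OUT={a, d}
  B2:  IN={a, d}  OUT={a, d, f}
  B3:  IN={a, d, f}  OUT={a, d}
  B4:  IN={a, d}  OUT={a, d}
  B5:  IN={}  OUT={}

Merge at B3: OUT[B3] = IN[B4] = {a, d}
Applying B3's transfer function to that OUT value gives IN[B3] (row B3 above).

Answer: {a, d, f}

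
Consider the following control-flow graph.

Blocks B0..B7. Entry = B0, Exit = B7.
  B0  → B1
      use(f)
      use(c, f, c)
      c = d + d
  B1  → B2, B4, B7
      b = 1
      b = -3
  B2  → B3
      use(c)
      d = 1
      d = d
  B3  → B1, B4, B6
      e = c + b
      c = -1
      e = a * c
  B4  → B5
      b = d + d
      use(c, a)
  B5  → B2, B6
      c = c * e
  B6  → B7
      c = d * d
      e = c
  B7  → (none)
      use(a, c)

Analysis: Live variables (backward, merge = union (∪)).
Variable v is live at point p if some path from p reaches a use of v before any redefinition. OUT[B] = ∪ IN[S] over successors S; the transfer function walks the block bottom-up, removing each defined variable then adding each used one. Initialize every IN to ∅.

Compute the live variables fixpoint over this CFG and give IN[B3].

Answer: {a, b, c, d}

Working:
Per-block solution:
  B0: | IN={a, c, d, e, f} | OUT={a, c, d, e}
  B1: | IN={a, c, d, e} | OUT={a, b, c, d, e}
  B2: | IN={a, b, c} | OUT={a, b, c, d}
  B3: | IN={a, b, c, d} | OUT={a, c, d, e}
  B4: | IN={a, c, d, e} | OUT={a, b, c, d, e}
  B5: | IN={a, b, c, d, e} | OUT={a, b, c, d}
  B6: | IN={a, d} | OUT={a, c}
  B7: | IN={a, c} | OUT={}

Merge at B3: OUT[B3] = IN[B1] ⊔ IN[B4] ⊔ IN[B6] = {a, c, d, e}
Applying B3's transfer function to that OUT value gives IN[B3] (row B3 above).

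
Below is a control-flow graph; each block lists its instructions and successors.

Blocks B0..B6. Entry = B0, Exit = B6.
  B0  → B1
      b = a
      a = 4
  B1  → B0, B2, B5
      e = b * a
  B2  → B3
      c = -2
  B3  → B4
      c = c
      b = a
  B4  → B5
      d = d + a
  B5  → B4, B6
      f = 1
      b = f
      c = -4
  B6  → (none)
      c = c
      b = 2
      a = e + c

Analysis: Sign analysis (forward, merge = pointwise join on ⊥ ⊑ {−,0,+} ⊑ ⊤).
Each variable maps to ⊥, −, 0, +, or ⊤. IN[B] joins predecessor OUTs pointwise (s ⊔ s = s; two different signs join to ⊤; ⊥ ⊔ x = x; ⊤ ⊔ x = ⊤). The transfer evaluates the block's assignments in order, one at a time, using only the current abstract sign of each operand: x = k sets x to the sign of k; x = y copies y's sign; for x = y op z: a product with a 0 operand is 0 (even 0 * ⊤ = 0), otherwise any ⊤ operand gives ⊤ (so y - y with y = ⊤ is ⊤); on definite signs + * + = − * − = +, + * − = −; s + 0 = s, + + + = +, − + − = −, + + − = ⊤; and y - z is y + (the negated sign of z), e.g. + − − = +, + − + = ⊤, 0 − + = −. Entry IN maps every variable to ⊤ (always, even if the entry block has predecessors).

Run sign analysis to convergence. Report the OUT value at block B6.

Per-block solution:
  B0: | IN=(all ⊤) | OUT={a:+; rest ⊤}
  B1: | IN={a:+; rest ⊤} | OUT={a:+; rest ⊤}
  B2: | IN={a:+; rest ⊤} | OUT={a:+, c:-; rest ⊤}
  B3: | IN={a:+, c:-; rest ⊤} | OUT={a:+, b:+, c:-; rest ⊤}
  B4: | IN={a:+, b:+, c:-; rest ⊤} | OUT={a:+, b:+, c:-; rest ⊤}
  B5: | IN={a:+; rest ⊤} | OUT={a:+, b:+, c:-, f:+; rest ⊤}
  B6: | IN={a:+, b:+, c:-, f:+; rest ⊤} | OUT={b:+, c:-, f:+; rest ⊤}

Merge at B6: IN[B6] = OUT[B5] = {a: +, b: +, c: -, d: ⊤, e: ⊤, f: +}
Applying B6's transfer function to that IN value gives OUT[B6] (row B6 above).

Answer: {a: ⊤, b: +, c: -, d: ⊤, e: ⊤, f: +}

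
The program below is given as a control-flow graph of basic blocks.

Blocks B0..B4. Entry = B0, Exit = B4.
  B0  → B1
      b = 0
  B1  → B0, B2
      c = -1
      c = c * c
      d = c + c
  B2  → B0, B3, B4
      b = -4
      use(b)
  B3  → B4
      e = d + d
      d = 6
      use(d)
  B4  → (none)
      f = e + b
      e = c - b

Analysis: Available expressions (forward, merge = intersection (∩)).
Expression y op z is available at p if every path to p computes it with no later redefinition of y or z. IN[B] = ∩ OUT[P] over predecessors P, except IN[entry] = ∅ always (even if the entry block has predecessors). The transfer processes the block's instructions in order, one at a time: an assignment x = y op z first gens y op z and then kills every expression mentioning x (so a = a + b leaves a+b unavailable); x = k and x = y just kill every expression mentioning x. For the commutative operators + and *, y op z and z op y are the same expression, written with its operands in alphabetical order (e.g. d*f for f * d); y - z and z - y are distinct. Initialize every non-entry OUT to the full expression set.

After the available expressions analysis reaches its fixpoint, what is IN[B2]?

Answer: {c+c}

Trace:
Converged values:
  B0:  IN={}  OUT={}
  B1:  IN={}  OUT={c+c}
  B2:  IN={c+c}  OUT={c+c}
  B3:  IN={c+c}  OUT={c+c}
  B4:  IN={c+c}  OUT={c+c, c-b}

Merge at B2: IN[B2] = OUT[B1] = {c+c}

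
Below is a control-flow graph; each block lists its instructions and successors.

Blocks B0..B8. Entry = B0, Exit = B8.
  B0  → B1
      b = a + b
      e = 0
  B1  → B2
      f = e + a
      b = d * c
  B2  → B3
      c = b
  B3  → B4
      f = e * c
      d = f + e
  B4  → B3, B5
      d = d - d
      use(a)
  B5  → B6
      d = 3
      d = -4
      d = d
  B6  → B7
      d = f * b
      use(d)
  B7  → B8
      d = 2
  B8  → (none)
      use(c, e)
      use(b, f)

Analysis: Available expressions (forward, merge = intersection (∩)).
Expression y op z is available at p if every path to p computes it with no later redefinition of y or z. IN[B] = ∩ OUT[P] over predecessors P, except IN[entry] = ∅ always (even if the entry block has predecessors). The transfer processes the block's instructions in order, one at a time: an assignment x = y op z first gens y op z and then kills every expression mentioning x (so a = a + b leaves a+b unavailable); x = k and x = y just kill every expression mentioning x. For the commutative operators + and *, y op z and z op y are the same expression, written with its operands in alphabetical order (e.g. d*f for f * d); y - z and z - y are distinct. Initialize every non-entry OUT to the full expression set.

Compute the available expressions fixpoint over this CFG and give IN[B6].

Per-block solution:
  B0: | IN={} | OUT={}
  B1: | IN={} | OUT={a+e, c*d}
  B2: | IN={a+e, c*d} | OUT={a+e}
  B3: | IN={a+e} | OUT={a+e, c*e, e+f}
  B4: | IN={a+e, c*e, e+f} | OUT={a+e, c*e, e+f}
  B5: | IN={a+e, c*e, e+f} | OUT={a+e, c*e, e+f}
  B6: | IN={a+e, c*e, e+f} | OUT={a+e, b*f, c*e, e+f}
  B7: | IN={a+e, b*f, c*e, e+f} | OUT={a+e, b*f, c*e, e+f}
  B8: | IN={a+e, b*f, c*e, e+f} | OUT={a+e, b*f, c*e, e+f}

Merge at B6: IN[B6] = OUT[B5] = {a+e, c*e, e+f}

Answer: {a+e, c*e, e+f}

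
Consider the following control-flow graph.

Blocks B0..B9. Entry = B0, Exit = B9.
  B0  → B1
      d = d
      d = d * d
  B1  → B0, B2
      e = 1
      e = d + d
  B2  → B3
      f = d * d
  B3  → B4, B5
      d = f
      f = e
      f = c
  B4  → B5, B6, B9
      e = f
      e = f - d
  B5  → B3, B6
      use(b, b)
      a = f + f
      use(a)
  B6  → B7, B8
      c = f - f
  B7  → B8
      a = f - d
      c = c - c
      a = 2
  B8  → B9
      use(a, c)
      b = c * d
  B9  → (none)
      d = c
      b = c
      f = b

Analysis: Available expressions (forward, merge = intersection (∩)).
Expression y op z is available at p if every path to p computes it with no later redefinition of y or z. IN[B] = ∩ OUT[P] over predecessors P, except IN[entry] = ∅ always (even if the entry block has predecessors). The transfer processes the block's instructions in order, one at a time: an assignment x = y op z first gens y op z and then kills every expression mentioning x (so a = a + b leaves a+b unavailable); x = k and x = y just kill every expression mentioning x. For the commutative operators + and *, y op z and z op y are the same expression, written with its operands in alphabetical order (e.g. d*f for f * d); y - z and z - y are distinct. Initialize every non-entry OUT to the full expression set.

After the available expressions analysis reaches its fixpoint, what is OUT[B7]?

Answer: {f-d, f-f}

Derivation:
Per-block solution:
  B0:   IN={}   OUT={}
  B1:   IN={}   OUT={d+d}
  B2:   IN={d+d}   OUT={d*d, d+d}
  B3:   IN={}   OUT={}
  B4:   IN={}   OUT={f-d}
  B5:   IN={}   OUT={f+f}
  B6:   IN={}   OUT={f-f}
  B7:   IN={f-f}   OUT={f-d, f-f}
  B8:   IN={f-f}   OUT={c*d, f-f}
  B9:   IN={}   OUT={}

Merge at B7: IN[B7] = OUT[B6] = {f-f}
Applying B7's transfer function to that IN value gives OUT[B7] (row B7 above).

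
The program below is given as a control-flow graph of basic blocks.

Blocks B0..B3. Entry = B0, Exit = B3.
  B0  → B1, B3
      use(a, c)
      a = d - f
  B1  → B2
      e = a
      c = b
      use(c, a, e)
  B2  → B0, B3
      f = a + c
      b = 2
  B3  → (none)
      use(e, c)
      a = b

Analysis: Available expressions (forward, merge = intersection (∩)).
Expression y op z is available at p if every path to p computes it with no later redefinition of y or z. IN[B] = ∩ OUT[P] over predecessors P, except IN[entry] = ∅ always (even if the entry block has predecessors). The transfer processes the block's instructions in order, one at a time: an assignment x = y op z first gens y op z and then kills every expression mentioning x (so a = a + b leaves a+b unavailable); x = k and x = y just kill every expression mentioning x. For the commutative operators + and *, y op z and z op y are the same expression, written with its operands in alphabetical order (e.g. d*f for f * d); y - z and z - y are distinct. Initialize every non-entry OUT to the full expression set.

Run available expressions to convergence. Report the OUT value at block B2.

Converged values:
  B0:  IN={}  OUT={d-f}
  B1:  IN={d-f}  OUT={d-f}
  B2:  IN={d-f}  OUT={a+c}
  B3:  IN={}  OUT={}

Merge at B2: IN[B2] = OUT[B1] = {d-f}
Applying B2's transfer function to that IN value gives OUT[B2] (row B2 above).

Answer: {a+c}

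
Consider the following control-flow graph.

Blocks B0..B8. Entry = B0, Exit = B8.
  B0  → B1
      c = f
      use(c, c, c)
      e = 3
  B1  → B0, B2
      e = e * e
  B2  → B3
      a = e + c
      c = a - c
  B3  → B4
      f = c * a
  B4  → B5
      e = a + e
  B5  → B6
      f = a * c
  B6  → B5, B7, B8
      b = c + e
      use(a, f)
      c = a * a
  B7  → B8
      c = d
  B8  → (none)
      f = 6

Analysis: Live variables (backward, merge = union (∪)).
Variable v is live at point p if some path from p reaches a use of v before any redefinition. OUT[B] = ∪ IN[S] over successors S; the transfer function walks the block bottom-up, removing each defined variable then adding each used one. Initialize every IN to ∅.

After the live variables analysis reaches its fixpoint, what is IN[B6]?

Fixpoint table:
  B0:  IN={d, f}  OUT={c, d, e, f}
  B1:  IN={c, d, e, f}  OUT={c, d, e, f}
  B2:  IN={c, d, e}  OUT={a, c, d, e}
  B3:  IN={a, c, d, e}  OUT={a, c, d, e}
  B4:  IN={a, c, d, e}  OUT={a, c, d, e}
  B5:  IN={a, c, d, e}  OUT={a, c, d, e, f}
  B6:  IN={a, c, d, e, f}  OUT={a, c, d, e}
  B7:  IN={d}  OUT={}
  B8:  IN={}  OUT={}

Merge at B6: OUT[B6] = IN[B5] ⊔ IN[B7] ⊔ IN[B8] = {a, c, d, e}
Applying B6's transfer function to that OUT value gives IN[B6] (row B6 above).

Answer: {a, c, d, e, f}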